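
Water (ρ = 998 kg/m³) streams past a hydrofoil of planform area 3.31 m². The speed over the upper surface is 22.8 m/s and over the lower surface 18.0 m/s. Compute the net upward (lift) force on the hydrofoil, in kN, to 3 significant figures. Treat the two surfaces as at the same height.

323 kN

With equal heights on the two surfaces, Bernoulli gives P_lower − P_upper = ½ρ(v_upper² − v_lower²).
ΔP = ½·998·(22.8² − 18.0²) = 97700 Pa.
Lift = ΔP · A = 97700 × 3.31 = 323000 N.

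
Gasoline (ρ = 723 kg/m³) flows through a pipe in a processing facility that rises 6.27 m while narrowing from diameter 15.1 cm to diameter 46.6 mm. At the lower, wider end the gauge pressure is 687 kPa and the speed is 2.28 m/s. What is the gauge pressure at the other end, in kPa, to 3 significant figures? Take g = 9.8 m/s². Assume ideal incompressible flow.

Continuity gives A₁v₁ = A₂v₂, so v₂ = (179 cm²)/(17.1 cm²) × 2.28 m/s = 23.9 m/s.
Energy conservation along the streamline gives P₂ = P₁ − ½ρ(v₂² − v₁²) − ρg(h₂ − h₁).
P₂ = 687000 + ½·723·(2.28² − 23.9²) − 723·9.8·(+6.27) = 687000 + (-205000) − (44400) = 437000 Pa.

P₂ ≈ 437 kPa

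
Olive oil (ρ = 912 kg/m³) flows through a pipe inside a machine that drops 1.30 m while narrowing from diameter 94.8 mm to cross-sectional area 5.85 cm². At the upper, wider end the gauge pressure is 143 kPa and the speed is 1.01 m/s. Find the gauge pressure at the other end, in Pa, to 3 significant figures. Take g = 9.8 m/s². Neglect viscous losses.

Mass conservation (A₁v₁ = A₂v₂) gives v₂ = 1.01 × 70.6/5.85 = 12.2 m/s.
Energy conservation along the streamline gives P₂ = P₁ − ½ρ(v₂² − v₁²) − ρg(h₂ − h₁).
P₂ = 143000 + ½·912·(1.01² − 12.2²) − 912·9.8·(−1.30) = 143000 + (-67300) − (-11600) = 87400 Pa.

P₂ ≈ 87400 Pa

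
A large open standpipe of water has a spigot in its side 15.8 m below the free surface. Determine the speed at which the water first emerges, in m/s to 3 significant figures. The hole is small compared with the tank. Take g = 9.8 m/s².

v ≈ 17.6 m/s

Bernoulli from surface to hole (P equal, v_surface ≈ 0): v = √(2gh) = √(2×9.8×15.8) = 17.6 m/s.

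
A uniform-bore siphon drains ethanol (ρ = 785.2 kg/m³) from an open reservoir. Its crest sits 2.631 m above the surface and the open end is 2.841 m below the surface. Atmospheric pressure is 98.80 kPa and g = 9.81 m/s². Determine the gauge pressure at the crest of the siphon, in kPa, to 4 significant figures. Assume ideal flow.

P_gauge ≈ -42.15 kPa

The outlet speed comes from Torricelli: v = √(2g·2.841) = 7.466 m/s.
With constant cross-section the crest speed equals v; applying Bernoulli from the surface up to the crest, P_top = P_atm − ½ρv² − ρg·h_top.
P_top = 98800 − ½·785.2·7.466² − 785.2·9.81·2.631 = 56650 Pa. So P_gauge = P_top − P_atm = -42150 Pa.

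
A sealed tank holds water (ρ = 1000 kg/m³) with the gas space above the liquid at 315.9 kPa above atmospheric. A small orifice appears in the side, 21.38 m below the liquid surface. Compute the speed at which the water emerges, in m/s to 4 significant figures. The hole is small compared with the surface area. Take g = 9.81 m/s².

Take point 1 at the surface (v₁ ≈ 0) and point 2 at the hole (at atmospheric pressure). Bernoulli: P₁ + ρg h = P_atm + ½ρv₂².
With P₁ − P_atm = 315900 Pa, v₂ = √(2gh + 2ΔP/ρ) = √(2·9.81·21.38 + 2·315900/1000) = 32.42 m/s.

32.42 m/s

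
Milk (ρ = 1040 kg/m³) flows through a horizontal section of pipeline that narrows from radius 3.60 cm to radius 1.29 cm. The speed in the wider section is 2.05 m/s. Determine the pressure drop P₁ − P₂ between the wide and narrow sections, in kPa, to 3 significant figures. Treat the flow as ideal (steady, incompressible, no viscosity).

Continuity gives A₁v₁ = A₂v₂, so v₂ = (40.7 cm²)/(5.23 cm²) × 2.05 m/s = 16.0 m/s.
Bernoulli (h₁ = h₂): P₁ − P₂ = ½ρ(v₂² − v₁²).
P₁ − P₂ = ½·1040·(16.0² − 2.05²) = ½·1040·251 = 130000 Pa.

ΔP = 130 kPa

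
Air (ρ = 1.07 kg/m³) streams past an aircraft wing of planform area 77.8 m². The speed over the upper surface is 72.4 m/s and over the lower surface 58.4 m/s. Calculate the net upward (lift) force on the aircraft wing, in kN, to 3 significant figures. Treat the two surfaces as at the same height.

The faster flow above has the lower pressure; Bernoulli (same height) gives ΔP = ½ρ(v_up² − v_low²).
ΔP = ½·1.07·(72.4² − 58.4²) = 980 Pa.
Lift = ΔP · A = 980 × 77.8 = 76200 N.

F = 76.2 kN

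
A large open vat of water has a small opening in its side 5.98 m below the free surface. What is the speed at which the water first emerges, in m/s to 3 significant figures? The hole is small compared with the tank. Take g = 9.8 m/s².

Torricelli's result v = √(2gh) gives v = √(2·9.8·5.98) = 10.8 m/s.

v ≈ 10.8 m/s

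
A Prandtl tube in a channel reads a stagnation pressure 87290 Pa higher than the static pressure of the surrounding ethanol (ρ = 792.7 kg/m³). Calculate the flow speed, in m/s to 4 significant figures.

v = 14.84 m/s

The dynamic pressure equals the rise in static pressure at the stagnation point: ΔP = ½ρv².
v = √(2ΔP/ρ) = √(2·87290/792.7) = 14.84 m/s.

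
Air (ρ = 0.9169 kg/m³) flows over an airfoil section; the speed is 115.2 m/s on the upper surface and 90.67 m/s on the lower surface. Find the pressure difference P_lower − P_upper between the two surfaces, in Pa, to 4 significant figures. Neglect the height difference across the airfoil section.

With negligible Δh, P + ½ρv² is constant, so P_low − P_up = ½ρ(v_up² − v_low²).
ΔP = ½·0.9169·(115.2² − 90.67²) = 2315 Pa.

ΔP ≈ 2315 Pa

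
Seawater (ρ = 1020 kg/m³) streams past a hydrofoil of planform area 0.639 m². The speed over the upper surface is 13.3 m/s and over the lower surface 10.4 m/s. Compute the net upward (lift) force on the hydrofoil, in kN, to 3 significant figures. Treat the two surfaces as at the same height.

22.4 kN

With equal heights on the two surfaces, Bernoulli gives P_lower − P_upper = ½ρ(v_upper² − v_lower²).
ΔP = ½·1020·(13.3² − 10.4²) = 35100 Pa.
Lift = ΔP · A = 35100 × 0.639 = 22400 N.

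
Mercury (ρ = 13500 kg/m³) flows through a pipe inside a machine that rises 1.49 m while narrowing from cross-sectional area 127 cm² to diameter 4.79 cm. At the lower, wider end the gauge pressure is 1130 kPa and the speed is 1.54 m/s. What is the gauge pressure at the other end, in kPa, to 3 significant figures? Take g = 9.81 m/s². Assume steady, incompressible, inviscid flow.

Mass conservation (A₁v₁ = A₂v₂) gives v₂ = 1.54 × 127/18.0 = 10.9 m/s.
Bernoulli: P₁ + ½ρv₁² + ρg h₁ = P₂ + ½ρv₂² + ρg h₂, so P₂ = P₁ + ½ρ(v₁² − v₂²) − ρg(h₂ − h₁).
P₂ = 1130000 + ½·13500·(1.54² − 10.9²) − 13500·9.81·(+1.49) = 1130000 + (-779000) − (197000) = 154000 Pa.

P₂ = 154 kPa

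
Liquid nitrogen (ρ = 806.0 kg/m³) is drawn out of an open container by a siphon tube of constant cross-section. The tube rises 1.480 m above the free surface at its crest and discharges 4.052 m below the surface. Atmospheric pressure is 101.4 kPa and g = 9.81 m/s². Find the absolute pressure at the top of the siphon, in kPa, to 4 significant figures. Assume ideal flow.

Bernoulli surface→outlet gives ½v² = g·h_out, so v = √(2·9.81·4.052) = 8.916 m/s.
The bore is uniform, so the speed at the crest is the same v. Bernoulli surface→crest: P_atm = P_top + ½ρv² + ρg·h_top.
P_top = 101400 − ½·806.0·8.916² − 806.0·9.81·1.480 = 57660 Pa.

P_top ≈ 57.66 kPa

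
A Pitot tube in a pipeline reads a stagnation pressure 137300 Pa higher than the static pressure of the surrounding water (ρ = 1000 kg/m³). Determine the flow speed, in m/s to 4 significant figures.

16.57 m/s

At the stagnation point the flow is brought to rest, so Bernoulli gives P_stag − P_static = ½ρv².
v = √(2ΔP/ρ) = √(2·137300/1000) = 16.57 m/s.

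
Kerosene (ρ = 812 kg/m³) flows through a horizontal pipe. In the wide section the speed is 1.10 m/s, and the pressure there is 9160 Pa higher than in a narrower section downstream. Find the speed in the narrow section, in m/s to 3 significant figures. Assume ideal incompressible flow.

v₂ ≈ 4.88 m/s

Horizontal Bernoulli: P₁ + ½ρv₁² = P₂ + ½ρv₂², so v₂² = v₁² + 2(P₁ − P₂)/ρ.
v₂ = √(1.10² + 2·9160/812) = √(1.21 + 22.6) = 4.88 m/s.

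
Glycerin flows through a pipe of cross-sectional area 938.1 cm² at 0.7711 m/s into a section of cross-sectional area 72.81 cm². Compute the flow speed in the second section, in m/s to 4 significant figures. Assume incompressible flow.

9.935 m/s

Continuity gives A₁v₁ = A₂v₂, so v₂ = (938.1 cm²)/(72.81 cm²) × 0.7711 m/s = 9.935 m/s.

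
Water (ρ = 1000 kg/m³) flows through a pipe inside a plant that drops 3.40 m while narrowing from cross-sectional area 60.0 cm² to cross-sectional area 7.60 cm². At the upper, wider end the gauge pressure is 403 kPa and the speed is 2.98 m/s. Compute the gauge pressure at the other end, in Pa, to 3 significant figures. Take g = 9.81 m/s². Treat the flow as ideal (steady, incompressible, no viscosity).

P₂ = 164000 Pa

Mass conservation (A₁v₁ = A₂v₂) gives v₂ = 2.98 × 60.0/7.60 = 23.5 m/s.
Bernoulli: P₁ + ½ρv₁² + ρg h₁ = P₂ + ½ρv₂² + ρg h₂, so P₂ = P₁ + ½ρ(v₁² − v₂²) − ρg(h₂ − h₁).
P₂ = 403000 + ½·1000·(2.98² − 23.5²) − 1000·9.81·(−3.40) = 403000 + (-272000) − (-33400) = 164000 Pa.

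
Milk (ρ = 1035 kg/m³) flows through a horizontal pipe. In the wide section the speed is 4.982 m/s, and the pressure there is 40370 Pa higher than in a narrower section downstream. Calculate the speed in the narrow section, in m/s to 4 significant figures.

With h₁ = h₂, rearranging Bernoulli gives v₂ = √(v₁² + 2ΔP/ρ).
v₂ = √(4.982² + 2·40370/1035) = √(24.82 + 78.01) = 10.14 m/s.

10.14 m/s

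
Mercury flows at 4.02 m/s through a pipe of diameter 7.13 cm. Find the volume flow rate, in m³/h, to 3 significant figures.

Q = 57.8 m³/h

Q = A·v = 0.00399 m² × 4.02 m/s = 0.0161 m³/s.
Converting: 0.0161 m³/s × 3600 = 57.8 m³/h.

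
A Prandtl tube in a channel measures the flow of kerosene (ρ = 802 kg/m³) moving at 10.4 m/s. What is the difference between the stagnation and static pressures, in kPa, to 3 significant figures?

ΔP = 43.4 kPa

Bernoulli between the free stream and the stagnation point: ½ρv² = P_stag − P_static.
ΔP = ½·802·10.4² = 43400 Pa.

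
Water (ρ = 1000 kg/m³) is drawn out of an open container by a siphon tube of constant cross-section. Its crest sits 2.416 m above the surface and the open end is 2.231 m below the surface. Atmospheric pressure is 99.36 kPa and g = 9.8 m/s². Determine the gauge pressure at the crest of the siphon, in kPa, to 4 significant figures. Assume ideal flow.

From the surface to the outlet (both open to atmosphere, surface at rest): v = √(2g·h_out) = √(2·9.8·2.231) = 6.613 m/s.
The bore is uniform, so the speed at the crest is the same v. Bernoulli surface→crest: P_atm = P_top + ½ρv² + ρg·h_top.
P_top = 99360 − ½·1000·6.613² − 1000·9.8·2.416 = 53820 Pa. So P_gauge = P_top − P_atm = -45540 Pa.

P_gauge ≈ -45.54 kPa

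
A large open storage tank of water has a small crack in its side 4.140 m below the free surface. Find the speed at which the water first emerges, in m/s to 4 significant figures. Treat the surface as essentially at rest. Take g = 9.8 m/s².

With the surface at rest and both surface and jet at atmospheric pressure, Bernoulli gives ρg h = ½ρv², so v = √(2gh) = √(2·9.8·4.140) = 9.008 m/s.

v ≈ 9.008 m/s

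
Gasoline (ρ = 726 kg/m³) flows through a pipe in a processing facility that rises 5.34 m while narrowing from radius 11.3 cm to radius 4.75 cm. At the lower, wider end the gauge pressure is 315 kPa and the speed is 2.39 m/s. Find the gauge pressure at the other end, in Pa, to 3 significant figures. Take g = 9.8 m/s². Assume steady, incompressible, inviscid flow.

213000 Pa

Mass conservation (A₁v₁ = A₂v₂) gives v₂ = 2.39 × 401/70.9 = 13.5 m/s.
Bernoulli: P₁ + ½ρv₁² + ρg h₁ = P₂ + ½ρv₂² + ρg h₂, so P₂ = P₁ + ½ρ(v₁² − v₂²) − ρg(h₂ − h₁).
P₂ = 315000 + ½·726·(2.39² − 13.5²) − 726·9.8·(+5.34) = 315000 + (-64300) − (38000) = 213000 Pa.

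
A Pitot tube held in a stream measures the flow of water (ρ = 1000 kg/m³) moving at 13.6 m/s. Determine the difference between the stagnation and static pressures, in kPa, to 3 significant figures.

ΔP = 92.5 kPa

Bernoulli between the free stream and the stagnation point: ½ρv² = P_stag − P_static.
ΔP = ½·1000·13.6² = 92500 Pa.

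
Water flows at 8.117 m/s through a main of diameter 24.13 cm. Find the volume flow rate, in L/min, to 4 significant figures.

Q = A·v = 0.04573 m² × 8.117 m/s = 0.3712 m³/s.
Converting: 0.3712 m³/s × 60000 = 22270 L/min.

22270 L/min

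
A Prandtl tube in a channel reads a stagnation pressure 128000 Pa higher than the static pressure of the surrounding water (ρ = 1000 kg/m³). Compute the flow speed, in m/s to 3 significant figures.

At the stagnation point the flow is brought to rest, so Bernoulli gives P_stag − P_static = ½ρv².
v = √(2ΔP/ρ) = √(2·128000/1000) = 16.0 m/s.

v ≈ 16.0 m/s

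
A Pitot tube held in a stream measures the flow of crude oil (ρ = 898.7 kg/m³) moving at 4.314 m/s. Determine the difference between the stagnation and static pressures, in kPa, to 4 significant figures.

8.363 kPa

At the stagnation point the flow is brought to rest, so Bernoulli gives P_stag − P_static = ½ρv².
ΔP = ½·898.7·4.314² = 8363 Pa.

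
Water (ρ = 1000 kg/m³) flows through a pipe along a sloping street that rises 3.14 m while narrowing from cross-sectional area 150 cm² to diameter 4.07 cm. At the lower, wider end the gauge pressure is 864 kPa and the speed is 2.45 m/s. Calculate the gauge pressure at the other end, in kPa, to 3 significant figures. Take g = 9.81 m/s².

P₂ ≈ 437 kPa

By continuity, v₂ = v₁·A₁/A₂ = 2.45·(150/13.0) = 28.2 m/s.
Applying Bernoulli between the two ends and solving for P₂: P₂ = P₁ + ½ρ(v₁² − v₂²) − ρgΔh.
P₂ = 864000 + ½·1000·(2.45² − 28.2²) − 1000·9.81·(+3.14) = 864000 + (-396000) − (30800) = 437000 Pa.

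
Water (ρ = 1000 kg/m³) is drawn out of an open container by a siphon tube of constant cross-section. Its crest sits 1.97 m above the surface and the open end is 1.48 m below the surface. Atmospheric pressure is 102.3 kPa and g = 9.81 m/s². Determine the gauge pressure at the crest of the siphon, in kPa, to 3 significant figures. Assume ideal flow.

P_gauge ≈ -33.8 kPa

From the surface to the outlet (both open to atmosphere, surface at rest): v = √(2g·h_out) = √(2·9.81·1.48) = 5.39 m/s.
With constant cross-section the crest speed equals v; applying Bernoulli from the surface up to the crest, P_top = P_atm − ½ρv² − ρg·h_top.
P_top = 102300 − ½·1000·5.39² − 1000·9.81·1.97 = 68500 Pa. So P_gauge = P_top − P_atm = -33800 Pa.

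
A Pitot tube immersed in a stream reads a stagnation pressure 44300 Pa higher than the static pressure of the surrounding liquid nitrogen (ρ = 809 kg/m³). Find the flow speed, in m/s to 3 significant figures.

Bernoulli between the free stream and the stagnation point: ½ρv² = P_stag − P_static.
v = √(2ΔP/ρ) = √(2·44300/809) = 10.5 m/s.

v = 10.5 m/s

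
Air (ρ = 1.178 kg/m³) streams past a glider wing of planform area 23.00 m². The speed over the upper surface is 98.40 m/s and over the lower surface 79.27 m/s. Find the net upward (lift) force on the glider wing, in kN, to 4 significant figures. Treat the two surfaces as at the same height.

F = 46.04 kN

With equal heights on the two surfaces, Bernoulli gives P_lower − P_upper = ½ρ(v_upper² − v_lower²).
ΔP = ½·1.178·(98.40² − 79.27²) = 2002 Pa.
Lift = ΔP · A = 2002 × 23.00 = 46040 N.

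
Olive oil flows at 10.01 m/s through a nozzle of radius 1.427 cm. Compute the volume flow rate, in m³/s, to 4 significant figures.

Q = A·v = 0.0006397 m² × 10.01 m/s = 0.006404 m³/s.

Q = 0.006404 m³/s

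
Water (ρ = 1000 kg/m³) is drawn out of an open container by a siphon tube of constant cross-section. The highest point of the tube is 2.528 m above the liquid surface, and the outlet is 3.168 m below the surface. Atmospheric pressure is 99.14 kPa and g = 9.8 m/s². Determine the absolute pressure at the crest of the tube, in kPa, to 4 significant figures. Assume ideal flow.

43.32 kPa

Bernoulli surface→outlet gives ½v² = g·h_out, so v = √(2·9.8·3.168) = 7.880 m/s.
The bore is uniform, so the speed at the crest is the same v. Bernoulli surface→crest: P_atm = P_top + ½ρv² + ρg·h_top.
P_top = 99140 − ½·1000·7.880² − 1000·9.8·2.528 = 43320 Pa.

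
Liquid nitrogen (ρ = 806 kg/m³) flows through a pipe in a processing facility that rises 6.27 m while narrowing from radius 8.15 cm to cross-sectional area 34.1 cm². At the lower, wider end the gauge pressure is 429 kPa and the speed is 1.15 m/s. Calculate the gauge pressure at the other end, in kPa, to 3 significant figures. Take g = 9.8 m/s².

P₂ ≈ 360 kPa

Mass conservation (A₁v₁ = A₂v₂) gives v₂ = 1.15 × 209/34.1 = 7.04 m/s.
Energy conservation along the streamline gives P₂ = P₁ − ½ρ(v₂² − v₁²) − ρg(h₂ − h₁).
P₂ = 429000 + ½·806·(1.15² − 7.04²) − 806·9.8·(+6.27) = 429000 + (-19400) − (49500) = 360000 Pa.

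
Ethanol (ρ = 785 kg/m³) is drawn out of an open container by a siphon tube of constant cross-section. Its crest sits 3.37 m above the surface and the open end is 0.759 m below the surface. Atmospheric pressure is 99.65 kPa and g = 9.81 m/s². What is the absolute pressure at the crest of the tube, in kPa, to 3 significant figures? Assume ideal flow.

67.9 kPa

From the surface to the outlet (both open to atmosphere, surface at rest): v = √(2g·h_out) = √(2·9.81·0.759) = 3.86 m/s.
With constant cross-section the crest speed equals v; applying Bernoulli from the surface up to the crest, P_top = P_atm − ½ρv² − ρg·h_top.
P_top = 99650 − ½·785·3.86² − 785·9.81·3.37 = 67900 Pa.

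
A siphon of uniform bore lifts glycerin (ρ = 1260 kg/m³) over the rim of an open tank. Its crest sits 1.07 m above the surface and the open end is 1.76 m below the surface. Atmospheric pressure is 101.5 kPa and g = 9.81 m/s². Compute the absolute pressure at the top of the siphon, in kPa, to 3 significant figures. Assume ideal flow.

P_top ≈ 66.5 kPa

The outlet speed comes from Torricelli: v = √(2g·1.76) = 5.88 m/s.
Continuity keeps v the same throughout the tube; from surface to crest, P_atm + 0 = P_top + ½ρv² + ρg·h_top.
P_top = 101500 − ½·1260·5.88² − 1260·9.81·1.07 = 66500 Pa.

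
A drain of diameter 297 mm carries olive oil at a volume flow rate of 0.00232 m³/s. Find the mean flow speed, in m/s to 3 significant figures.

Q = 0.00232 m³/s = 0.00232 m³/s.
v = Q/A = 0.00232 / 0.0693 = 0.0335 m/s.

0.0335 m/s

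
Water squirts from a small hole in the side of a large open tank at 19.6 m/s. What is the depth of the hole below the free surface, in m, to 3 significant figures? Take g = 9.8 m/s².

19.6 m

For a small hole in a large open tank, ½v² = gh, giving h = v²/(2g).
h = 19.6²/(2·9.8) = 384/19.60 = 19.6 m.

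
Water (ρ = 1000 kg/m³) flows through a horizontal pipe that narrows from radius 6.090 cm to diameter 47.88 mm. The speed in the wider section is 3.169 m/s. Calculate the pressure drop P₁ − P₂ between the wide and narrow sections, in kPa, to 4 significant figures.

ΔP ≈ 205.3 kPa

By continuity, v₂ = v₁·A₁/A₂ = 3.169·(116.5/18.01) = 20.51 m/s.
With no height change, Bernoulli's equation is P₁ + ½ρv₁² = P₂ + ½ρv₂².
P₁ − P₂ = ½·1000·(20.51² − 3.169²) = ½·1000·410.5 = 205300 Pa.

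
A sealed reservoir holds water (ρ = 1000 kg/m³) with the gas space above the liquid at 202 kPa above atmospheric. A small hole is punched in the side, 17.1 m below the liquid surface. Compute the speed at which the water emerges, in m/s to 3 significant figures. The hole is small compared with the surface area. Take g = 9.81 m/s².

Take point 1 at the surface (v₁ ≈ 0) and point 2 at the hole (at atmospheric pressure). Bernoulli: P₁ + ρg h = P_atm + ½ρv₂².
With P₁ − P_atm = 202000 Pa, v₂ = √(2gh + 2ΔP/ρ) = √(2·9.81·17.1 + 2·202000/1000) = 27.2 m/s.

v ≈ 27.2 m/s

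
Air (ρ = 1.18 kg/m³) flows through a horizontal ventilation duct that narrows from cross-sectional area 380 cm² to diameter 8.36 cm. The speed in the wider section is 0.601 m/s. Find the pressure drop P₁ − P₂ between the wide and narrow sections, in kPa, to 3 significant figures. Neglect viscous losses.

Continuity gives A₁v₁ = A₂v₂, so v₂ = (380 cm²)/(54.9 cm²) × 0.601 m/s = 4.16 m/s.
With no height change, Bernoulli's equation is P₁ + ½ρv₁² = P₂ + ½ρv₂².
P₁ − P₂ = ½·1.18·(4.16² − 0.601²) = ½·1.18·16.9 = 10.0 Pa.

0.0100 kPa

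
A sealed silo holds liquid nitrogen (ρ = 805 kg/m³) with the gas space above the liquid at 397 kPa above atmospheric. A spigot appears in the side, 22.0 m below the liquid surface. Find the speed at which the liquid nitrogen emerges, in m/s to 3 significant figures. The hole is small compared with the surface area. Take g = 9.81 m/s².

v ≈ 37.7 m/s

Take point 1 at the surface (v₁ ≈ 0) and point 2 at the hole (at atmospheric pressure). Bernoulli: P₁ + ρg h = P_atm + ½ρv₂².
With P₁ − P_atm = 397000 Pa, v₂ = √(2gh + 2ΔP/ρ) = √(2·9.81·22.0 + 2·397000/805) = 37.7 m/s.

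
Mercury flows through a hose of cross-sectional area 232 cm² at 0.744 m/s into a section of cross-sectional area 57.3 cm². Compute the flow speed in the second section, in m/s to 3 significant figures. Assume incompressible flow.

By continuity, v₂ = v₁·A₁/A₂ = 0.744·(232/57.3) = 3.01 m/s.

v₂ ≈ 3.01 m/s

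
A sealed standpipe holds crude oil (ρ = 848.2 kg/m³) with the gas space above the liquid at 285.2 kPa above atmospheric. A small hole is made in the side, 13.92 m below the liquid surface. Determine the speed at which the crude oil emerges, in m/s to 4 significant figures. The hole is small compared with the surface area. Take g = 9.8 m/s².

v = 30.75 m/s

Take point 1 at the surface (v₁ ≈ 0) and point 2 at the hole (at atmospheric pressure). Bernoulli: P₁ + ρg h = P_atm + ½ρv₂².
With P₁ − P_atm = 285200 Pa, v₂ = √(2gh + 2ΔP/ρ) = √(2·9.8·13.92 + 2·285200/848.2) = 30.75 m/s.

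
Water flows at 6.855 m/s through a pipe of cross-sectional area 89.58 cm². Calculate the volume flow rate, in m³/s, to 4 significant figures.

Q = A·v = 0.008958 m² × 6.855 m/s = 0.06141 m³/s.

Q ≈ 0.06141 m³/s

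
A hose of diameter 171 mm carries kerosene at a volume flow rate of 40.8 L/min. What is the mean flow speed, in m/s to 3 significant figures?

v = 0.0296 m/s

Q = 40.8 L/min = 0.000680 m³/s.
v = Q/A = 0.000680 / 0.0230 = 0.0296 m/s.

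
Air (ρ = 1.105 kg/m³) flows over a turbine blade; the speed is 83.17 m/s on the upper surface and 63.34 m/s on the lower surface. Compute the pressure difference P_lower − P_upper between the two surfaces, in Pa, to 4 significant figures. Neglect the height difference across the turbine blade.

ΔP ≈ 1605 Pa

With negligible Δh, P + ½ρv² is constant, so P_low − P_up = ½ρ(v_up² − v_low²).
ΔP = ½·1.105·(83.17² − 63.34²) = 1605 Pa.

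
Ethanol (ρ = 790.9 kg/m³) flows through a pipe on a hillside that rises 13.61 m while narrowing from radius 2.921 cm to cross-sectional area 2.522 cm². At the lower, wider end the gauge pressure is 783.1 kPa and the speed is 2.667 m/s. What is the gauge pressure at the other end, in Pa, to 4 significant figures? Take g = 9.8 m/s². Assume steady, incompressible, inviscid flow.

Mass conservation (A₁v₁ = A₂v₂) gives v₂ = 2.667 × 26.80/2.522 = 28.35 m/s.
Bernoulli: P₁ + ½ρv₁² + ρg h₁ = P₂ + ½ρv₂² + ρg h₂, so P₂ = P₁ + ½ρ(v₁² − v₂²) − ρg(h₂ − h₁).
P₂ = 783100 + ½·790.9·(2.667² − 28.35²) − 790.9·9.8·(+13.61) = 783100 + (-314900) − (105500) = 362700 Pa.

P₂ = 362700 Pa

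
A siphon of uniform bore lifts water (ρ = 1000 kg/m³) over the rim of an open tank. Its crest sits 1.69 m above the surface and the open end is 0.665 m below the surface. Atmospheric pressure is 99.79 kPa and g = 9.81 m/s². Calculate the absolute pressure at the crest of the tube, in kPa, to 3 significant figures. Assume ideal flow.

From the surface to the outlet (both open to atmosphere, surface at rest): v = √(2g·h_out) = √(2·9.81·0.665) = 3.61 m/s.
With constant cross-section the crest speed equals v; applying Bernoulli from the surface up to the crest, P_top = P_atm − ½ρv² − ρg·h_top.
P_top = 99790 − ½·1000·3.61² − 1000·9.81·1.69 = 76700 Pa.

P_top = 76.7 kPa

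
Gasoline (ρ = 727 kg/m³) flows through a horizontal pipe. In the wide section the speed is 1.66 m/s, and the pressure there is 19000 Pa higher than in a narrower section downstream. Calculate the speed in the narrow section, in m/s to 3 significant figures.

7.42 m/s

Horizontal Bernoulli: P₁ + ½ρv₁² = P₂ + ½ρv₂², so v₂² = v₁² + 2(P₁ − P₂)/ρ.
v₂ = √(1.66² + 2·19000/727) = √(2.76 + 52.3) = 7.42 m/s.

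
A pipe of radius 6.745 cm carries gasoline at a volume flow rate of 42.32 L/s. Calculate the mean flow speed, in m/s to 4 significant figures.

v = 2.961 m/s

Q = 42.32 L/s = 0.04232 m³/s.
v = Q/A = 0.04232 / 0.01429 = 2.961 m/s.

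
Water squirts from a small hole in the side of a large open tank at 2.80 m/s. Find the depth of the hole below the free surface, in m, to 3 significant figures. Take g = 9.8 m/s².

Torricelli: v = √(2gh), so h = v²/(2g).
h = 2.80²/(2·9.8) = 7.84/19.60 = 0.400 m.

h ≈ 0.400 m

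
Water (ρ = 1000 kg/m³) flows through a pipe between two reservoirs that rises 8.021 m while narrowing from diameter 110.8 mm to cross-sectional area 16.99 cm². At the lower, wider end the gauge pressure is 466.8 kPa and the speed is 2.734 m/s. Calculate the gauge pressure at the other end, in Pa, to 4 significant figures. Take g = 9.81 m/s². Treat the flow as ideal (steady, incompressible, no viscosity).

271500 Pa

Mass conservation (A₁v₁ = A₂v₂) gives v₂ = 2.734 × 96.42/16.99 = 15.52 m/s.
Bernoulli: P₁ + ½ρv₁² + ρg h₁ = P₂ + ½ρv₂² + ρg h₂, so P₂ = P₁ + ½ρ(v₁² − v₂²) − ρg(h₂ − h₁).
P₂ = 466800 + ½·1000·(2.734² − 15.52²) − 1000·9.81·(+8.021) = 466800 + (-116600) − (78690) = 271500 Pa.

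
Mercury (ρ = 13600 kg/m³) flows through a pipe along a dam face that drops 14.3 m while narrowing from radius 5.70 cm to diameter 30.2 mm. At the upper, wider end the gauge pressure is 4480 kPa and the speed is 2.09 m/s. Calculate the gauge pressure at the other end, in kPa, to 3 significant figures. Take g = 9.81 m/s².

By continuity, v₂ = v₁·A₁/A₂ = 2.09·(102/7.16) = 29.8 m/s.
Energy conservation along the streamline gives P₂ = P₁ − ½ρ(v₂² − v₁²) − ρg(h₂ − h₁).
P₂ = 4480000 + ½·13600·(2.09² − 29.8²) − 13600·9.81·(−14.3) = 4480000 + (-6000000) − (-1910000) = 386000 Pa.

P₂ ≈ 386 kPa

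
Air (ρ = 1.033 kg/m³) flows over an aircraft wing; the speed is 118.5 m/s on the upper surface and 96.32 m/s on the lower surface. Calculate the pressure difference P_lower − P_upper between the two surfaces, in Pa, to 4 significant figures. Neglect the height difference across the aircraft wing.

Bernoulli (same height): P_lower − P_upper = ½ρ(v_upper² − v_lower²).
ΔP = ½·1.033·(118.5² − 96.32²) = 2461 Pa.

2461 Pa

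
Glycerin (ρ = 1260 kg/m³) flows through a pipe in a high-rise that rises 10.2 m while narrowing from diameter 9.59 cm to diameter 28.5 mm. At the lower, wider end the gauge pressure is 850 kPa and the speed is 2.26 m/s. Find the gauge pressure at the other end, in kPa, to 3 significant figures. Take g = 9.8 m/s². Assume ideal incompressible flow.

P₂ ≈ 315 kPa

Mass conservation (A₁v₁ = A₂v₂) gives v₂ = 2.26 × 72.2/6.38 = 25.6 m/s.
Applying Bernoulli between the two ends and solving for P₂: P₂ = P₁ + ½ρ(v₁² − v₂²) − ρgΔh.
P₂ = 850000 + ½·1260·(2.26² − 25.6²) − 1260·9.8·(+10.2) = 850000 + (-409000) − (126000) = 315000 Pa.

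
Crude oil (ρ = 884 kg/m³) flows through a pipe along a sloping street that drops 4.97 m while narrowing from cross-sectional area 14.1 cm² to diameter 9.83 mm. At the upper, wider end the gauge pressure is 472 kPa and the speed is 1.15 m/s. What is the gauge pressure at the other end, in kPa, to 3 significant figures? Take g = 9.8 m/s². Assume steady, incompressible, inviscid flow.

Mass conservation (A₁v₁ = A₂v₂) gives v₂ = 1.15 × 14.1/0.759 = 21.4 m/s.
Bernoulli: P₁ + ½ρv₁² + ρg h₁ = P₂ + ½ρv₂² + ρg h₂, so P₂ = P₁ + ½ρ(v₁² − v₂²) − ρg(h₂ − h₁).
P₂ = 472000 + ½·884·(1.15² − 21.4²) − 884·9.8·(−4.97) = 472000 + (-201000) − (-43100) = 314000 Pa.

314 kPa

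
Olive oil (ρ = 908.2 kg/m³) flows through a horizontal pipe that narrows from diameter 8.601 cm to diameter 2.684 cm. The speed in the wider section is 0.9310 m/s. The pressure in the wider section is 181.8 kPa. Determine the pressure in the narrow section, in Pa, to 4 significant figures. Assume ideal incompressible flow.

Mass conservation (A₁v₁ = A₂v₂) gives v₂ = 0.9310 × 58.10/5.658 = 9.561 m/s.
The pipe is horizontal, so Bernoulli reduces to P₁ + ½ρv₁² = P₂ + ½ρv₂².
P₂ = P₁ − ½ρ(v₂² − v₁²) = 181800 − ½·908.2·(9.561² − 0.9310²) = 181800 − 41110 = 140700 Pa.

P₂ ≈ 140700 Pa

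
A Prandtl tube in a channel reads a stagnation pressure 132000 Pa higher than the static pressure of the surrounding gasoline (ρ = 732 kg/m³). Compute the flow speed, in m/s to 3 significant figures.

v = 19.0 m/s

At the stagnation point the flow is brought to rest, so Bernoulli gives P_stag − P_static = ½ρv².
v = √(2ΔP/ρ) = √(2·132000/732) = 19.0 m/s.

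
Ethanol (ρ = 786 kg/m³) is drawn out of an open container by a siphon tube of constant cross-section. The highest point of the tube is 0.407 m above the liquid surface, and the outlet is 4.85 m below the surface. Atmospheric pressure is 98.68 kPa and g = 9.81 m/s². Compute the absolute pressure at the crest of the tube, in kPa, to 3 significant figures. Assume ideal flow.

P_top = 58.1 kPa

From the surface to the outlet (both open to atmosphere, surface at rest): v = √(2g·h_out) = √(2·9.81·4.85) = 9.75 m/s.
The bore is uniform, so the speed at the crest is the same v. Bernoulli surface→crest: P_atm = P_top + ½ρv² + ρg·h_top.
P_top = 98680 − ½·786·9.75² − 786·9.81·0.407 = 58100 Pa.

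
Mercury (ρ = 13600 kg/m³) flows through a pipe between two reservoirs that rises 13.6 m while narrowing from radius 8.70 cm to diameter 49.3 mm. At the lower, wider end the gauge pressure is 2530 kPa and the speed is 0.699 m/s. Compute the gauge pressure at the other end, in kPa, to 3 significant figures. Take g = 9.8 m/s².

P₂ ≈ 205 kPa

By continuity, v₂ = v₁·A₁/A₂ = 0.699·(238/19.1) = 8.71 m/s.
Bernoulli: P₁ + ½ρv₁² + ρg h₁ = P₂ + ½ρv₂² + ρg h₂, so P₂ = P₁ + ½ρ(v₁² − v₂²) − ρg(h₂ − h₁).
P₂ = 2530000 + ½·13600·(0.699² − 8.71²) − 13600·9.8·(+13.6) = 2530000 + (-512000) − (1810000) = 205000 Pa.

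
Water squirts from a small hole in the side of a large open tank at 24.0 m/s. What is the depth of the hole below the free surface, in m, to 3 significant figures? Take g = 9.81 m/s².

29.4 m

Torricelli: v = √(2gh), so h = v²/(2g).
h = 24.0²/(2·9.81) = 576/19.62 = 29.4 m.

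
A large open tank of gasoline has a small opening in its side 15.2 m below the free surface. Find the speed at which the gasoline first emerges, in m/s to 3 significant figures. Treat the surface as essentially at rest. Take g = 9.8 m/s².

v = 17.3 m/s

Torricelli's result v = √(2gh) gives v = √(2·9.8·15.2) = 17.3 m/s.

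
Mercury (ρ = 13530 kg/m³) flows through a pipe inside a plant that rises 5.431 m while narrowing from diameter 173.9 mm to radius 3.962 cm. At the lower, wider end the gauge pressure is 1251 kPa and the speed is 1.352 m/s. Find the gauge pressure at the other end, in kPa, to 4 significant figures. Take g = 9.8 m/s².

Mass conservation (A₁v₁ = A₂v₂) gives v₂ = 1.352 × 237.5/49.31 = 6.512 m/s.
Energy conservation along the streamline gives P₂ = P₁ − ½ρ(v₂² − v₁²) − ρg(h₂ − h₁).
P₂ = 1251000 + ½·13530·(1.352² − 6.512²) − 13530·9.8·(+5.431) = 1251000 + (-274500) − (720100) = 256400 Pa.

P₂ = 256.4 kPa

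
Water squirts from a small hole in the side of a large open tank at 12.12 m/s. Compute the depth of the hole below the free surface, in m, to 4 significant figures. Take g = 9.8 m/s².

Torricelli: v = √(2gh), so h = v²/(2g).
h = 12.12²/(2·9.8) = 146.9/19.60 = 7.495 m.

h = 7.495 m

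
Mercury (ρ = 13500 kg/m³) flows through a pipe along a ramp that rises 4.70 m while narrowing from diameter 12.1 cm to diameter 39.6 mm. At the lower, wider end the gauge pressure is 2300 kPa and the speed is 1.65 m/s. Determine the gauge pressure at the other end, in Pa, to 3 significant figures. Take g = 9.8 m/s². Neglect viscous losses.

P₂ ≈ 94700 Pa

The volume flow rate is constant, so v₂ = (A₁/A₂)v₁ = (115/12.3)·1.65 = 15.4 m/s.
Energy conservation along the streamline gives P₂ = P₁ − ½ρ(v₂² − v₁²) − ρg(h₂ − h₁).
P₂ = 2300000 + ½·13500·(1.65² − 15.4²) − 13500·9.8·(+4.70) = 2300000 + (-1580000) − (622000) = 94700 Pa.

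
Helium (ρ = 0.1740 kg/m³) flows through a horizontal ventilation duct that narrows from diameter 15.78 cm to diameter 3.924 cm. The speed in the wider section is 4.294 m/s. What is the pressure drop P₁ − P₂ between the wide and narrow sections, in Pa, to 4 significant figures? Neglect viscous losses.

By continuity, v₂ = v₁·A₁/A₂ = 4.294·(195.6/12.09) = 69.44 m/s.
The pipe is horizontal, so Bernoulli reduces to P₁ + ½ρv₁² = P₂ + ½ρv₂².
P₁ − P₂ = ½·0.1740·(69.44² − 4.294²) = ½·0.1740·4804 = 417.9 Pa.

417.9 Pa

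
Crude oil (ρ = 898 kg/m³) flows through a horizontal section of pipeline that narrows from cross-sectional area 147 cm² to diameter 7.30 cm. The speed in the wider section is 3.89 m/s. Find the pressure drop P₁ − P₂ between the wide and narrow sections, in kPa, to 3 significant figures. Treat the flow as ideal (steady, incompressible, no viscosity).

Continuity gives A₁v₁ = A₂v₂, so v₂ = (147 cm²)/(41.9 cm²) × 3.89 m/s = 13.7 m/s.
With no height change, Bernoulli's equation is P₁ + ½ρv₁² = P₂ + ½ρv₂².
P₁ − P₂ = ½·898·(13.7² − 3.89²) = ½·898·172 = 77000 Pa.

77.0 kPa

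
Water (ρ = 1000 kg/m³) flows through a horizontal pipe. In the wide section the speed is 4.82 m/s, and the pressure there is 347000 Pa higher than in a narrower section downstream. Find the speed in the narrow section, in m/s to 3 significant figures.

Along the level pipe P + ½ρv² is conserved, hence v₂² = v₁² + 2(P₁ − P₂)/ρ.
v₂ = √(4.82² + 2·347000/1000) = √(23.2 + 694) = 26.8 m/s.

v₂ ≈ 26.8 m/s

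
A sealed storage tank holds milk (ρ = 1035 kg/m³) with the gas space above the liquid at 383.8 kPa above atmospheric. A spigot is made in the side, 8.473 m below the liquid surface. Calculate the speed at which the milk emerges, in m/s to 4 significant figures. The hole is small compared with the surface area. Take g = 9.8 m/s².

v ≈ 30.13 m/s

Take point 1 at the surface (v₁ ≈ 0) and point 2 at the hole (at atmospheric pressure). Bernoulli: P₁ + ρg h = P_atm + ½ρv₂².
With P₁ − P_atm = 383800 Pa, v₂ = √(2gh + 2ΔP/ρ) = √(2·9.8·8.473 + 2·383800/1035) = 30.13 m/s.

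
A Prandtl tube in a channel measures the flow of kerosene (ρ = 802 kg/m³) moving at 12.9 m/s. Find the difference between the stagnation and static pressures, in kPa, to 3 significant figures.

Bernoulli between the free stream and the stagnation point: ½ρv² = P_stag − P_static.
ΔP = ½·802·12.9² = 66700 Pa.

ΔP ≈ 66.7 kPa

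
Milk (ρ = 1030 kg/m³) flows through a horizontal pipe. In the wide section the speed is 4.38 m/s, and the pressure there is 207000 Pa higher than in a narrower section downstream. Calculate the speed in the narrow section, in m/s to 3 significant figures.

v₂ ≈ 20.5 m/s

With h₁ = h₂, rearranging Bernoulli gives v₂ = √(v₁² + 2ΔP/ρ).
v₂ = √(4.38² + 2·207000/1030) = √(19.2 + 402) = 20.5 m/s.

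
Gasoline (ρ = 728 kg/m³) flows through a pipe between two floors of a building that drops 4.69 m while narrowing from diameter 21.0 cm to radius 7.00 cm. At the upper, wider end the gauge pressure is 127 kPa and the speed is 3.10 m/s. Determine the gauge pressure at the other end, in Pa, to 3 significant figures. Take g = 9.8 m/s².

The volume flow rate is constant, so v₂ = (A₁/A₂)v₁ = (346/154)·3.10 = 6.97 m/s.
Applying Bernoulli between the two ends and solving for P₂: P₂ = P₁ + ½ρ(v₁² − v₂²) − ρgΔh.
P₂ = 127000 + ½·728·(3.10² − 6.97²) − 728·9.8·(−4.69) = 127000 + (-14200) − (-33500) = 146000 Pa.

P₂ = 146000 Pa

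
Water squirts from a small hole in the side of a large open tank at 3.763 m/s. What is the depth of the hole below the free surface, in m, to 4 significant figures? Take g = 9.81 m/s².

0.7217 m

Torricelli: v = √(2gh), so h = v²/(2g).
h = 3.763²/(2·9.81) = 14.16/19.62 = 0.7217 m.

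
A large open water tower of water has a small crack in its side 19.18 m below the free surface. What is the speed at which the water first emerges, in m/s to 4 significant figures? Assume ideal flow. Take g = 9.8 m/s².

19.39 m/s

With the surface at rest and both surface and jet at atmospheric pressure, Bernoulli gives ρg h = ½ρv², so v = √(2gh) = √(2·9.8·19.18) = 19.39 m/s.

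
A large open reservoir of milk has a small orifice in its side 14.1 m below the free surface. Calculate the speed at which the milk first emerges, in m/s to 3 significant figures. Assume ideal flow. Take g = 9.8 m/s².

v = 16.6 m/s

The surface is effectively still and both ends are open, so ½v² = gh and v = √(2·9.8·14.1) = 16.6 m/s.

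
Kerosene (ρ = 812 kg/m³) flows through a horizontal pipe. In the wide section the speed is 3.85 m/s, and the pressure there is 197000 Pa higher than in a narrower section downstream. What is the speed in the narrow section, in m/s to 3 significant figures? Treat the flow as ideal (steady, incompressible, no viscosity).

v₂ = 22.4 m/s

Along the level pipe P + ½ρv² is conserved, hence v₂² = v₁² + 2(P₁ − P₂)/ρ.
v₂ = √(3.85² + 2·197000/812) = √(14.8 + 485) = 22.4 m/s.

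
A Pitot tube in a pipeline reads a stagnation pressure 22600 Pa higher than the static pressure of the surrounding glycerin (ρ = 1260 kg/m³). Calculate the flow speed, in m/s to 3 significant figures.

5.99 m/s

The dynamic pressure equals the rise in static pressure at the stagnation point: ΔP = ½ρv².
v = √(2ΔP/ρ) = √(2·22600/1260) = 5.99 m/s.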